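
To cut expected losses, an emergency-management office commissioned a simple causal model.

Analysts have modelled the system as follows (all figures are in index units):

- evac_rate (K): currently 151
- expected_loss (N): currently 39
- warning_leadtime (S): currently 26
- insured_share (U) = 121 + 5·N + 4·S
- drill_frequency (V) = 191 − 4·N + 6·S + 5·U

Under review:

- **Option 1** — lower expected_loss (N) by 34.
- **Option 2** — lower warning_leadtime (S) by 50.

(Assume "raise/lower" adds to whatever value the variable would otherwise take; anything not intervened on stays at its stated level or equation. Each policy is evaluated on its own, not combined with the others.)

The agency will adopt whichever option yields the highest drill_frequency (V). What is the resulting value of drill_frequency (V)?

Option 1 (N − 34):
  N = 39 − 34 = 5
  S = 26
  U = 121 + 5·5 + 4·26 = 250
  V = 191 − 4·5 + 6·26 + 5·250 = 1577
Option 2 (S − 50):
  N = 39
  S = 26 − 50 = -24
  U = 121 + 5·39 + 4·(-24) = 220
  V = 191 − 4·39 + 6·(-24) + 5·220 = 991
Comparing — Option 1: V=1577, Option 2: V=991. Highest is 1577 (Option 1).

1577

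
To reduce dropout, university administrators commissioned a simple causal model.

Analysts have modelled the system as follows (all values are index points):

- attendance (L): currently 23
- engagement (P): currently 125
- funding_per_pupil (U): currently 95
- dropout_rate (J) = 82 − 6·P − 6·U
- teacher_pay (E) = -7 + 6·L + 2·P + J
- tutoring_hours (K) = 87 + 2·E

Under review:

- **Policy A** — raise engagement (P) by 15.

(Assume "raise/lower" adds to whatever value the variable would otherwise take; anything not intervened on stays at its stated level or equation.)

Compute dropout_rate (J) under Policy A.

Policy A (P + 15):
  P = 125 + 15 = 140
  U = 95
  J = 82 − 6·140 − 6·95 = -1328

-1328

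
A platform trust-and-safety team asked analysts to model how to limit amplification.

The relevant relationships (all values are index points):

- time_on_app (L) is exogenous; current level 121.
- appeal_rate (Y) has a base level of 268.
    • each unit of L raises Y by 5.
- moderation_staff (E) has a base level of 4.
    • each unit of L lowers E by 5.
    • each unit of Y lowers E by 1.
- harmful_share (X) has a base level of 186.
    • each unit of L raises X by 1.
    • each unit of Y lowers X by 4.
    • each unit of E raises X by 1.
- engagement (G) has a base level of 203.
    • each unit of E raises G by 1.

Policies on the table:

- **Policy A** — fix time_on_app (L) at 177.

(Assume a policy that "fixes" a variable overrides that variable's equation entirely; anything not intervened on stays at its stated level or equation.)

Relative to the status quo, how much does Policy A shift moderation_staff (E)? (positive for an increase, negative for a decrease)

Baseline:
  L = 121
  Y = 268 + 5·121 = 873
  E = 4 − 5·121 − 873 = -1474
Policy A (L := 177):
  L = 177
  Y = 268 + 5·177 = 1153
  E = 4 − 5·177 − 1153 = -2034
Change in E: -2034 − (-1474) = -560

-560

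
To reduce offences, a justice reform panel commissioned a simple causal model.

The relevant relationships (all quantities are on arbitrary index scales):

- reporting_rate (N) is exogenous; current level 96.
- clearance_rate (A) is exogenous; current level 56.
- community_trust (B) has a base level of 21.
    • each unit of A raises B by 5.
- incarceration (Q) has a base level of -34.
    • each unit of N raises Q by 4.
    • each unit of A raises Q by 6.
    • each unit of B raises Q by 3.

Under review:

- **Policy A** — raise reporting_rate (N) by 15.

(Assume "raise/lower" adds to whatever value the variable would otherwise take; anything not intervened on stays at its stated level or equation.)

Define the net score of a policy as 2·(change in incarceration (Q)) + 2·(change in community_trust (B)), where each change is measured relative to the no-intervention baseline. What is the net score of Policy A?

Baseline:
  N = 96
  A = 56
  B = 21 + 5·56 = 301
  Q = -34 + 4·96 + 6·56 + 3·301 = 1589
Policy A (N + 15):
  N = 96 + 15 = 111
  A = 56
  B = 21 + 5·56 = 301
  Q = -34 + 4·111 + 6·56 + 3·301 = 1649
ΔQ = 1649 − 1589 = 60; ΔB = 301 − 301 = 0
Score = 2·60 + 2·0 = 120

120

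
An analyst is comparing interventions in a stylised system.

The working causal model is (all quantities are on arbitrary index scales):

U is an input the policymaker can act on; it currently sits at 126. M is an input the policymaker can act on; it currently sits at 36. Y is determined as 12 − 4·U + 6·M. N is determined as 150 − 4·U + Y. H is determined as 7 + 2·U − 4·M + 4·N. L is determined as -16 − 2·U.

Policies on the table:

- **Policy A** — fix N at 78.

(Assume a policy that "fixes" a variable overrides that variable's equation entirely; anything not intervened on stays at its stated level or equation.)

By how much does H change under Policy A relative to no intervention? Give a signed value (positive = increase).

2832

Baseline:
  U = 126
  M = 36
  Y = 12 − 4·126 + 6·36 = -276
  N = 150 − 4·126 + (-276) = -630
  H = 7 + 2·126 − 4·36 + 4·(-630) = -2405
Policy A (N := 78):
  U = 126
  M = 36
  Y = 12 − 4·126 + 6·36 = -276
  N = 78
  H = 7 + 2·126 − 4·36 + 4·78 = 427
Change in H: 427 − (-2405) = 2832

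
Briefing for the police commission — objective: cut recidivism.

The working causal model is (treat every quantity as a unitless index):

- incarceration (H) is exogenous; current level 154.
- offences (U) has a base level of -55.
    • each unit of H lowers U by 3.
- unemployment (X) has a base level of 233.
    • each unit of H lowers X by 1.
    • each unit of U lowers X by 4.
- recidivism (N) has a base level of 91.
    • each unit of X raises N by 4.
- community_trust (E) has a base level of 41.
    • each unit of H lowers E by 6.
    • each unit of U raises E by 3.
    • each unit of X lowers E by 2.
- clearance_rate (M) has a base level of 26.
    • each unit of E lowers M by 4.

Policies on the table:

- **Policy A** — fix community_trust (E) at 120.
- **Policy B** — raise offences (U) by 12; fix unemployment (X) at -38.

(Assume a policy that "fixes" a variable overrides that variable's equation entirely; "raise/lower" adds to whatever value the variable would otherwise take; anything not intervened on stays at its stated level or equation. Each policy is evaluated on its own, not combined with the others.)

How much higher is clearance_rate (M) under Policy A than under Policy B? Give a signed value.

Policy A (E := 120):
  H = 154
  U = -55 − 3·154 = -517
  X = 233 − 154 − 4·(-517) = 2147
  E = 120
  M = 26 − 4·120 = -454
Policy B (U + 12, X := -38):
  H = 154
  U = -55 − 3·154 (+12 from intervention) = -505
  X = -38
  E = 41 − 6·154 + 3·(-505) − 2·(-38) = -2322
  M = 26 − 4·(-2322) = 9314
M: -454 − 9314 = -9768

-9768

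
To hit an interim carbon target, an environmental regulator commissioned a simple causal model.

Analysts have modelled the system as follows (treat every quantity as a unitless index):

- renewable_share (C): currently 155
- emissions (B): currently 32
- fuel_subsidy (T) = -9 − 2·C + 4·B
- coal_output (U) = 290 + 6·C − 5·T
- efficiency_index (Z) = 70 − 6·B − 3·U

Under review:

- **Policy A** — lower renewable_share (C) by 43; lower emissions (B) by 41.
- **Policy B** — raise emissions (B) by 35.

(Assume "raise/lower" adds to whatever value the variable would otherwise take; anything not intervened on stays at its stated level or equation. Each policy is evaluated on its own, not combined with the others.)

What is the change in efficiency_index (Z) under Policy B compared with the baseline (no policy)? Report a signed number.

Baseline:
  C = 155
  B = 32
  T = -9 − 2·155 + 4·32 = -191
  U = 290 + 6·155 − 5·(-191) = 2175
  Z = 70 − 6·32 − 3·2175 = -6647
Policy B (B + 35):
  C = 155
  B = 32 + 35 = 67
  T = -9 − 2·155 + 4·67 = -51
  U = 290 + 6·155 − 5·(-51) = 1475
  Z = 70 − 6·67 − 3·1475 = -4757
Change in Z: -4757 − (-6647) = 1890

1890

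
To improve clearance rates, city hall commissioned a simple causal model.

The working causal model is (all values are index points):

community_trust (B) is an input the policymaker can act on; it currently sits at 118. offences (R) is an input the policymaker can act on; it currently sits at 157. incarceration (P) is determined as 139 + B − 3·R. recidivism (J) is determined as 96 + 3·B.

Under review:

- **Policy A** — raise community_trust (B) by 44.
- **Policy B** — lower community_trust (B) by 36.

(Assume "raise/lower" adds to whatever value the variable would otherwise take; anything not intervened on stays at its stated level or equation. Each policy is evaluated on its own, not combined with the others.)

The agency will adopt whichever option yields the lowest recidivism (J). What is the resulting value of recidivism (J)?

342

Policy A (B + 44):
  B = 118 + 44 = 162
  J = 96 + 3·162 = 582
Policy B (B − 36):
  B = 118 − 36 = 82
  J = 96 + 3·82 = 342
Comparing — Policy A: J=582, Policy B: J=342. Lowest is 342 (Policy B).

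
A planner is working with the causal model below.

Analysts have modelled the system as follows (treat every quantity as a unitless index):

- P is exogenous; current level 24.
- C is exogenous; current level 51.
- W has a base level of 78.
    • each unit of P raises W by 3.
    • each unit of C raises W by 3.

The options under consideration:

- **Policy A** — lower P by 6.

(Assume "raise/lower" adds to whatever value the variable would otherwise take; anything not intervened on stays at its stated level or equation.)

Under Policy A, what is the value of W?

Policy A (P − 6):
  P = 24 − 6 = 18
  C = 51
  W = 78 + 3·18 + 3·51 = 285

285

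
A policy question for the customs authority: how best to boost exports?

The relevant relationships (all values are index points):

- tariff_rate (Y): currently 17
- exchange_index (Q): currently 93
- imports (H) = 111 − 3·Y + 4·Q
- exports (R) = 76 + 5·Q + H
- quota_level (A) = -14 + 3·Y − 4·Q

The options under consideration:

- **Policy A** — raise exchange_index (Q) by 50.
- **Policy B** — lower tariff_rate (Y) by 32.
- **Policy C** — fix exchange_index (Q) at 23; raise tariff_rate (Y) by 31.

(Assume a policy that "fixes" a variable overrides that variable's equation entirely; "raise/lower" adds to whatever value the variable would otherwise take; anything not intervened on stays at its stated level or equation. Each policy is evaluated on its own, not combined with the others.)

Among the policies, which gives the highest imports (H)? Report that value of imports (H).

632

Policy A (Q + 50):
  Y = 17
  Q = 93 + 50 = 143
  H = 111 − 3·17 + 4·143 = 632
Policy B (Y − 32):
  Y = 17 − 32 = -15
  Q = 93
  H = 111 − 3·(-15) + 4·93 = 528
Policy C (Q := 23, Y + 31):
  Y = 17 + 31 = 48
  Q = 23
  H = 111 − 3·48 + 4·23 = 59
Comparing — Policy A: H=632, Policy B: H=528, Policy C: H=59. Highest is 632 (Policy A).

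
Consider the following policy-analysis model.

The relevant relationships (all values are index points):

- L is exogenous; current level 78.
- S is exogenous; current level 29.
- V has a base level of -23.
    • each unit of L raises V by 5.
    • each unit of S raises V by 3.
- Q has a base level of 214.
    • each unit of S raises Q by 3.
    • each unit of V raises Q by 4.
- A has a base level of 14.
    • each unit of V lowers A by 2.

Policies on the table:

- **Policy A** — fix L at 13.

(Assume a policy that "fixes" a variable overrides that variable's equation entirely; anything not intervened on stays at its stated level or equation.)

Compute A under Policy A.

-244

Policy A (L := 13):
  L = 13
  S = 29
  V = -23 + 5·13 + 3·29 = 129
  A = 14 − 2·129 = -244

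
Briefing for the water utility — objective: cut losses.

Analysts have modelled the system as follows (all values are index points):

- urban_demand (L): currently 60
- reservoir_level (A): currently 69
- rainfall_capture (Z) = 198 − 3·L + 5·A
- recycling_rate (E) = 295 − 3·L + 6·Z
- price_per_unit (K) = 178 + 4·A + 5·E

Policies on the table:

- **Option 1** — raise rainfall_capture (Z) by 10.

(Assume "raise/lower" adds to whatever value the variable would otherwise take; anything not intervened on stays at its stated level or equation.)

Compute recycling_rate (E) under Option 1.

Option 1 (Z + 10):
  L = 60
  A = 69
  Z = 198 − 3·60 + 5·69 (+10 from intervention) = 373
  E = 295 − 3·60 + 6·373 = 2353

2353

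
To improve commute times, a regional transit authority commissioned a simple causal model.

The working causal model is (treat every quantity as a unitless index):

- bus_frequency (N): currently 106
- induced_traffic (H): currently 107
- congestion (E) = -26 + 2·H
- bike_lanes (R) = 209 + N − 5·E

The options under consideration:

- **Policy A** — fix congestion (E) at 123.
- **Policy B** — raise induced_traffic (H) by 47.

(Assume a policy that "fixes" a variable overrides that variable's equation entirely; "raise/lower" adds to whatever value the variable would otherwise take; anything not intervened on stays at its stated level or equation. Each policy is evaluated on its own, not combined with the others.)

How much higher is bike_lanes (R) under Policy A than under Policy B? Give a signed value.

795

Policy A (E := 123):
  N = 106
  H = 107
  E = 123
  R = 209 + 106 − 5·123 = -300
Policy B (H + 47):
  N = 106
  H = 107 + 47 = 154
  E = -26 + 2·154 = 282
  R = 209 + 106 − 5·282 = -1095
R: -300 − (-1095) = 795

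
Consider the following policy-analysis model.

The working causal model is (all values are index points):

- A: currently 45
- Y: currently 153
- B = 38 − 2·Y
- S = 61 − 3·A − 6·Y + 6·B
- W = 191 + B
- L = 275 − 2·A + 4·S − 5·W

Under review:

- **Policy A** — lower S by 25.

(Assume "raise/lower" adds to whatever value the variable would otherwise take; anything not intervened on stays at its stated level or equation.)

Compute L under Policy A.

-9930

Policy A (S − 25):
  A = 45
  Y = 153
  B = 38 − 2·153 = -268
  S = 61 − 3·45 − 6·153 + 6·(-268) (−25 from intervention) = -2625
  W = 191 + (-268) = -77
  L = 275 − 2·45 + 4·(-2625) − 5·(-77) = -9930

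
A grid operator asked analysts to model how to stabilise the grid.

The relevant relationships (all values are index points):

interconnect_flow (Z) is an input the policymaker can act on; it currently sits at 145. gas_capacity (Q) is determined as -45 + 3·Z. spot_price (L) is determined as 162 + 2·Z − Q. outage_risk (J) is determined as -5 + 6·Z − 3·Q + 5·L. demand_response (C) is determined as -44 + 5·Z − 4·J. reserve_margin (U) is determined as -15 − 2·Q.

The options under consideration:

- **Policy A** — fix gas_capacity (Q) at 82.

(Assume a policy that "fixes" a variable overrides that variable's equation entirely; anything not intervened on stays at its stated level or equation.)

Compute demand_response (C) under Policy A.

-9195

Policy A (Q := 82):
  Z = 145
  Q = 82
  L = 162 + 2·145 − 82 = 370
  J = -5 + 6·145 − 3·82 + 5·370 = 2469
  C = -44 + 5·145 − 4·2469 = -9195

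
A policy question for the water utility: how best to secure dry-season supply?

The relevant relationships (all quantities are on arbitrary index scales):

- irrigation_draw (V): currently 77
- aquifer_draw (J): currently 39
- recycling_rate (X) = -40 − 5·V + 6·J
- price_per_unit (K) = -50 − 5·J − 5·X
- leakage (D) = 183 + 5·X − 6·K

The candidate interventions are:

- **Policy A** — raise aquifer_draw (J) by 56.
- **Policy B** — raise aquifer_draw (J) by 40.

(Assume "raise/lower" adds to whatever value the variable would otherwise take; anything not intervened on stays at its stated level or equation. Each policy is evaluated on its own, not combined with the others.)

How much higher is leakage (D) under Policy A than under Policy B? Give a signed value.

3840

Policy A (J + 56):
  V = 77
  J = 39 + 56 = 95
  X = -40 − 5·77 + 6·95 = 145
  K = -50 − 5·95 − 5·145 = -1250
  D = 183 + 5·145 − 6·(-1250) = 8408
Policy B (J + 40):
  V = 77
  J = 39 + 40 = 79
  X = -40 − 5·77 + 6·79 = 49
  K = -50 − 5·79 − 5·49 = -690
  D = 183 + 5·49 − 6·(-690) = 4568
D: 8408 − 4568 = 3840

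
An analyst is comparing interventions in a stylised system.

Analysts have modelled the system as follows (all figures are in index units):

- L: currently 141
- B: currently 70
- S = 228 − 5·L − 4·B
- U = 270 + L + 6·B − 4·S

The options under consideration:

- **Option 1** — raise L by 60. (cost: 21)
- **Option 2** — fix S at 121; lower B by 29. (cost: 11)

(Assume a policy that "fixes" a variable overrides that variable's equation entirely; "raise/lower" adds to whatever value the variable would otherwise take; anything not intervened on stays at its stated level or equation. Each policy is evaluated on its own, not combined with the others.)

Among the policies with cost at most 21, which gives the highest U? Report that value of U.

5119

Option 1 (L + 60):
  L = 141 + 60 = 201
  B = 70
  S = 228 − 5·201 − 4·70 = -1057
  U = 270 + 201 + 6·70 − 4·(-1057) = 5119
Option 2 (S := 121, B − 29):
  L = 141
  B = 70 − 29 = 41
  S = 121
  U = 270 + 141 + 6·41 − 4·121 = 173
Comparing — Option 1: U=5119, Option 2: U=173. Highest is 5119 (Option 1).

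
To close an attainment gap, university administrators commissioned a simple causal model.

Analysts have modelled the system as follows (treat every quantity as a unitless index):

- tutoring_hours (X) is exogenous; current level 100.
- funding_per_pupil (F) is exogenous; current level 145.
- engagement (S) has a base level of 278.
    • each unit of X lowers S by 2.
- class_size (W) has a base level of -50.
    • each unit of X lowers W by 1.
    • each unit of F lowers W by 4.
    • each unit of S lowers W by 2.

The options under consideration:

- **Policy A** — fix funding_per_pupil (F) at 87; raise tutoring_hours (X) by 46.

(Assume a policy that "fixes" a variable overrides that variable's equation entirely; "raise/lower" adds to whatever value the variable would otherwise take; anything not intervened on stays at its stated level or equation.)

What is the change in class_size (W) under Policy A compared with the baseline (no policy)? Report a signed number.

370

Baseline:
  X = 100
  F = 145
  S = 278 − 2·100 = 78
  W = -50 − 100 − 4·145 − 2·78 = -886
Policy A (F := 87, X + 46):
  X = 100 + 46 = 146
  F = 87
  S = 278 − 2·146 = -14
  W = -50 − 146 − 4·87 − 2·(-14) = -516
Change in W: -516 − (-886) = 370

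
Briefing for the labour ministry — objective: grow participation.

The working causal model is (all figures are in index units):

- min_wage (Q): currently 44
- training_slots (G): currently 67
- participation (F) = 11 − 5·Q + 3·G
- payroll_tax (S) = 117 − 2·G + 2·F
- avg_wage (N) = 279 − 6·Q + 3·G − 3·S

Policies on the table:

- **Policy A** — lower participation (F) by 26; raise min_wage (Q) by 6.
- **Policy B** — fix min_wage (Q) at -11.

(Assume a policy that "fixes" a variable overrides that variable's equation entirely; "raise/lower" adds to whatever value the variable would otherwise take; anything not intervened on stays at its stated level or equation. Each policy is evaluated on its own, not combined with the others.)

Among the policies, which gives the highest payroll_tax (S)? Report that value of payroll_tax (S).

517

Policy A (F − 26, Q + 6):
  Q = 44 + 6 = 50
  G = 67
  F = 11 − 5·50 + 3·67 (−26 from intervention) = -64
  S = 117 − 2·67 + 2·(-64) = -145
Policy B (Q := -11):
  Q = -11
  G = 67
  F = 11 − 5·(-11) + 3·67 = 267
  S = 117 − 2·67 + 2·267 = 517
Comparing — Policy A: S=-145, Policy B: S=517. Highest is 517 (Policy B).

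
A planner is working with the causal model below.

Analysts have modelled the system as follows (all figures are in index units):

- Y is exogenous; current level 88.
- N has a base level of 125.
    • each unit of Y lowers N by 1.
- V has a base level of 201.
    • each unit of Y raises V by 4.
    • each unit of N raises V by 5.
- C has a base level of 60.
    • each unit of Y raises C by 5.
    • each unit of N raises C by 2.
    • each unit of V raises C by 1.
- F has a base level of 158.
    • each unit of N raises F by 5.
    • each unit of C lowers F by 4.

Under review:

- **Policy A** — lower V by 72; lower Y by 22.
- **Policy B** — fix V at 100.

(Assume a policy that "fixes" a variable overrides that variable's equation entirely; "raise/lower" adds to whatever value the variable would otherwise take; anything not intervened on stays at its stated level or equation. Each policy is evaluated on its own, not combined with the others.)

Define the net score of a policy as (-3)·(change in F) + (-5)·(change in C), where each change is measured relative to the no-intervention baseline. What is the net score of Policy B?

Baseline:
  Y = 88
  N = 125 − 88 = 37
  V = 201 + 4·88 + 5·37 = 738
  C = 60 + 5·88 + 2·37 + 738 = 1312
  F = 158 + 5·37 − 4·1312 = -4905
Policy B (V := 100):
  Y = 88
  N = 125 − 88 = 37
  V = 100
  C = 60 + 5·88 + 2·37 + 100 = 674
  F = 158 + 5·37 − 4·674 = -2353
ΔF = -2353 − (-4905) = 2552; ΔC = 674 − 1312 = -638
Score = (-3)·2552 + (-5)·(-638) = -4466

-4466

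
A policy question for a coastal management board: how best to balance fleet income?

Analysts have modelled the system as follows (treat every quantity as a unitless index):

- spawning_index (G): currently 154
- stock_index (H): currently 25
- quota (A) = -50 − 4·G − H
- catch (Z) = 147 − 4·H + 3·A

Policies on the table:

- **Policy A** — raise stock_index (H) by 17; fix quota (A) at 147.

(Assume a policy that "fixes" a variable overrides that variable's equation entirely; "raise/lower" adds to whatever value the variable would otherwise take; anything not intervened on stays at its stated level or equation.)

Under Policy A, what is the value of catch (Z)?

Policy A (H + 17, A := 147):
  G = 154
  H = 25 + 17 = 42
  A = 147
  Z = 147 − 4·42 + 3·147 = 420

420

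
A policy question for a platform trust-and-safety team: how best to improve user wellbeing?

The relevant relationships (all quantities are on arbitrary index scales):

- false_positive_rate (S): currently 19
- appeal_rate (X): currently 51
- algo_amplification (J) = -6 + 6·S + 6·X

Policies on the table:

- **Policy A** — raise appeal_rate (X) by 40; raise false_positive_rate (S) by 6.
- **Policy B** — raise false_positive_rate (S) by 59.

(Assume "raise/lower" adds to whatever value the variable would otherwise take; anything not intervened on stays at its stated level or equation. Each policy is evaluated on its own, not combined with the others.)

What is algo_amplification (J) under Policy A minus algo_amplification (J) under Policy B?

Policy A (X + 40, S + 6):
  S = 19 + 6 = 25
  X = 51 + 40 = 91
  J = -6 + 6·25 + 6·91 = 690
Policy B (S + 59):
  S = 19 + 59 = 78
  X = 51
  J = -6 + 6·78 + 6·51 = 768
J: 690 − 768 = -78

-78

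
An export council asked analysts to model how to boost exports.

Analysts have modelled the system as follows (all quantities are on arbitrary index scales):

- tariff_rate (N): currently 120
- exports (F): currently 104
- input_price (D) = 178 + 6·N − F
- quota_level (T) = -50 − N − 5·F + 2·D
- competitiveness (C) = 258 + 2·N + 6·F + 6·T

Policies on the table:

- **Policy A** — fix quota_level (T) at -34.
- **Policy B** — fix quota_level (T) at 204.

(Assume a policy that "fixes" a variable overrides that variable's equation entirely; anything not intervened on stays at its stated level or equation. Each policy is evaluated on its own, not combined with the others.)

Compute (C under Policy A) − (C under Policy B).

Policy A (T := -34):
  N = 120
  F = 104
  D = 178 + 6·120 − 104 = 794
  T = -34
  C = 258 + 2·120 + 6·104 + 6·(-34) = 918
Policy B (T := 204):
  N = 120
  F = 104
  D = 178 + 6·120 − 104 = 794
  T = 204
  C = 258 + 2·120 + 6·104 + 6·204 = 2346
C: 918 − 2346 = -1428

-1428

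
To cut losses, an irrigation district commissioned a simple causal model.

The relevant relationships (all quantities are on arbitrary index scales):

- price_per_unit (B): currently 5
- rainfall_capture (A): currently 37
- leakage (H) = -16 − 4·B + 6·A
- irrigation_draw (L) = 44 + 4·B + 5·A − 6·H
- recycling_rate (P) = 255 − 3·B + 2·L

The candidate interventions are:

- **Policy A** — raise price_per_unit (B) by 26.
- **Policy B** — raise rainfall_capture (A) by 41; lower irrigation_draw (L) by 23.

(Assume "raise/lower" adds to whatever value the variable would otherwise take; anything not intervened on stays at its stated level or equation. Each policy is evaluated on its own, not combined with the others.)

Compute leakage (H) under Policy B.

Policy B (A + 41, L − 23):
  B = 5
  A = 37 + 41 = 78
  H = -16 − 4·5 + 6·78 = 432

432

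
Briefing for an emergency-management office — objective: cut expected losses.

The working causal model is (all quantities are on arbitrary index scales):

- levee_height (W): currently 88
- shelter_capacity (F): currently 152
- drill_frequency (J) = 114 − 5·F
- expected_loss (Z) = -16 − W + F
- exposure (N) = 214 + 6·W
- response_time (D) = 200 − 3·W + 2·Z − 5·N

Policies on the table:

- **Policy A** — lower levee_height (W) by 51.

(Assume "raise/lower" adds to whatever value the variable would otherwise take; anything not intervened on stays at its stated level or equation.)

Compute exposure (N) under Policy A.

Policy A (W − 51):
  W = 88 − 51 = 37
  N = 214 + 6·37 = 436

436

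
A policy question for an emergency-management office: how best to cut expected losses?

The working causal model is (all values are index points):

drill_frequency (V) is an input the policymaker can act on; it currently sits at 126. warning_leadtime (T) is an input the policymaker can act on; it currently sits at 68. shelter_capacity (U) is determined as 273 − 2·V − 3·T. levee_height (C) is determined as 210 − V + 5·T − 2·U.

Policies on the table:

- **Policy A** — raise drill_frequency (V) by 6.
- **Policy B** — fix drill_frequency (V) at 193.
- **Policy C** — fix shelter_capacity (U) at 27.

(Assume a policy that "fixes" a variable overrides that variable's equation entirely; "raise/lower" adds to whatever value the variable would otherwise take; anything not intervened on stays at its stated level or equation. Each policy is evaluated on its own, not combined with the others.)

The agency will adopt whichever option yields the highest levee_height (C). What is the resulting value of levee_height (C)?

Policy A (V + 6):
  V = 126 + 6 = 132
  T = 68
  U = 273 − 2·132 − 3·68 = -195
  C = 210 − 132 + 5·68 − 2·(-195) = 808
Policy B (V := 193):
  V = 193
  T = 68
  U = 273 − 2·193 − 3·68 = -317
  C = 210 − 193 + 5·68 − 2·(-317) = 991
Policy C (U := 27):
  V = 126
  T = 68
  U = 27
  C = 210 − 126 + 5·68 − 2·27 = 370
Comparing — Policy A: C=808, Policy B: C=991, Policy C: C=370. Highest is 991 (Policy B).

991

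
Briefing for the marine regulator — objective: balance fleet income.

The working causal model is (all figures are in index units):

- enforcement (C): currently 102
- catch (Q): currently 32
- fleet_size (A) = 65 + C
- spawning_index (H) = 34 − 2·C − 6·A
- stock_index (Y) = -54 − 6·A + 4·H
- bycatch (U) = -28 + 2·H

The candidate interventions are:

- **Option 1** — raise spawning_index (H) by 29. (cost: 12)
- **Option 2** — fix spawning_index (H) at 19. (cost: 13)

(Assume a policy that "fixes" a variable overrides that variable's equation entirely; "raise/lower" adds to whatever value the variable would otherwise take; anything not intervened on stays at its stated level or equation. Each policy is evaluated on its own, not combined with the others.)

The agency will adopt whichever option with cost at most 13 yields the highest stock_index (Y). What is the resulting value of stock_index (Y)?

Option 1 (H + 29):
  C = 102
  A = 65 + 102 = 167
  H = 34 − 2·102 − 6·167 (+29 from intervention) = -1143
  Y = -54 − 6·167 + 4·(-1143) = -5628
Option 2 (H := 19):
  C = 102
  A = 65 + 102 = 167
  H = 19
  Y = -54 − 6·167 + 4·19 = -980
Comparing — Option 1: Y=-5628, Option 2: Y=-980. Highest is -980 (Option 2).

-980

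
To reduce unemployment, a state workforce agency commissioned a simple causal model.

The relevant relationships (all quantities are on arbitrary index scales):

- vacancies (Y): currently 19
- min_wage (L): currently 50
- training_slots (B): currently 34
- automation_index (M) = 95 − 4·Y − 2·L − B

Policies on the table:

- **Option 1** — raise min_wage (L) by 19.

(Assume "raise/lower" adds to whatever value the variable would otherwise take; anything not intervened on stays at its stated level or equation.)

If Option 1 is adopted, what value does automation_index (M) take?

Option 1 (L + 19):
  Y = 19
  L = 50 + 19 = 69
  B = 34
  M = 95 − 4·19 − 2·69 − 34 = -153

-153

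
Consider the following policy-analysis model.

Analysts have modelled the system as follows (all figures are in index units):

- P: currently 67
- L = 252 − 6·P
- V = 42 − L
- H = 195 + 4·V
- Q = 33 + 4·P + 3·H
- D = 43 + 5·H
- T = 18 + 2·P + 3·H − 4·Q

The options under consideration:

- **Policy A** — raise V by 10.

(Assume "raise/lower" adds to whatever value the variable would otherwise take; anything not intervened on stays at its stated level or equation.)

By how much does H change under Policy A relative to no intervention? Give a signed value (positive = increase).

Baseline:
  P = 67
  L = 252 − 6·67 = -150
  V = 42 − (-150) = 192
  H = 195 + 4·192 = 963
Policy A (V + 10):
  P = 67
  L = 252 − 6·67 = -150
  V = 42 − (-150) (+10 from intervention) = 202
  H = 195 + 4·202 = 1003
Change in H: 1003 − 963 = 40

40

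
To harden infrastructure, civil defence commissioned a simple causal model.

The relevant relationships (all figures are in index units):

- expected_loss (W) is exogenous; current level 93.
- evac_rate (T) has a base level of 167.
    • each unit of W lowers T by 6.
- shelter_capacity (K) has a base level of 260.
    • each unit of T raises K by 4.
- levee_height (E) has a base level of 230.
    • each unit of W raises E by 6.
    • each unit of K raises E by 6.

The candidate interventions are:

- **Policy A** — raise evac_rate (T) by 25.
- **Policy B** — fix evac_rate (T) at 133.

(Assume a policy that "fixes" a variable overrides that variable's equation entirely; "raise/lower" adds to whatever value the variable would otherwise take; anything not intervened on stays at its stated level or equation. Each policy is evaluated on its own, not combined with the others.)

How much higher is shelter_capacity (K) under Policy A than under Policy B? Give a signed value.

-1996

Policy A (T + 25):
  W = 93
  T = 167 − 6·93 (+25 from intervention) = -366
  K = 260 + 4·(-366) = -1204
Policy B (T := 133):
  W = 93
  T = 133
  K = 260 + 4·133 = 792
K: -1204 − 792 = -1996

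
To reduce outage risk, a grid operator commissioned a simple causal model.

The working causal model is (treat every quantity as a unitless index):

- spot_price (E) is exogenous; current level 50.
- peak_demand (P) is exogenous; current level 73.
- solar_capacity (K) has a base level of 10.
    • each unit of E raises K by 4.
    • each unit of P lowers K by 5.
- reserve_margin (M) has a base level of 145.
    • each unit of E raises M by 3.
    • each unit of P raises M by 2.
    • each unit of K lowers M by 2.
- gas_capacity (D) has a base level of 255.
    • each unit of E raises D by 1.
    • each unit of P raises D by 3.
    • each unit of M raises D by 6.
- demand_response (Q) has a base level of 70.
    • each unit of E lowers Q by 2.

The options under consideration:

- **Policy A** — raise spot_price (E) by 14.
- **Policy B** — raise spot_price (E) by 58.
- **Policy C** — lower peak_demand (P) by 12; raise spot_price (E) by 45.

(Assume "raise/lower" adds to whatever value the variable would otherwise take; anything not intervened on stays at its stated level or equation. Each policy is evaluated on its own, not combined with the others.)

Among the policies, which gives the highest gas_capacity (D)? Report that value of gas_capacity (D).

4624

Policy A (E + 14):
  E = 50 + 14 = 64
  P = 73
  K = 10 + 4·64 − 5·73 = -99
  M = 145 + 3·64 + 2·73 − 2·(-99) = 681
  D = 255 + 64 + 3·73 + 6·681 = 4624
Policy B (E + 58):
  E = 50 + 58 = 108
  P = 73
  K = 10 + 4·108 − 5·73 = 77
  M = 145 + 3·108 + 2·73 − 2·77 = 461
  D = 255 + 108 + 3·73 + 6·461 = 3348
Policy C (P − 12, E + 45):
  E = 50 + 45 = 95
  P = 73 − 12 = 61
  K = 10 + 4·95 − 5·61 = 85
  M = 145 + 3·95 + 2·61 − 2·85 = 382
  D = 255 + 95 + 3·61 + 6·382 = 2825
Comparing — Policy A: D=4624, Policy B: D=3348, Policy C: D=2825. Highest is 4624 (Policy A).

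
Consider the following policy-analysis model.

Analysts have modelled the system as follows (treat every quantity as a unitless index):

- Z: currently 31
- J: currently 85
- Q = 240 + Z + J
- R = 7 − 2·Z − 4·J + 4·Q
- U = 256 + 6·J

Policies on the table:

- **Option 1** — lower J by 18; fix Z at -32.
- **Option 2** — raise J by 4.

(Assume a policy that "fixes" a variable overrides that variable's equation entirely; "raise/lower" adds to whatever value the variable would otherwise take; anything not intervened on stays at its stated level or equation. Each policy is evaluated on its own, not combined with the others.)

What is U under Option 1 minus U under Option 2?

Option 1 (J − 18, Z := -32):
  J = 85 − 18 = 67
  U = 256 + 6·67 = 658
Option 2 (J + 4):
  J = 85 + 4 = 89
  U = 256 + 6·89 = 790
U: 658 − 790 = -132

-132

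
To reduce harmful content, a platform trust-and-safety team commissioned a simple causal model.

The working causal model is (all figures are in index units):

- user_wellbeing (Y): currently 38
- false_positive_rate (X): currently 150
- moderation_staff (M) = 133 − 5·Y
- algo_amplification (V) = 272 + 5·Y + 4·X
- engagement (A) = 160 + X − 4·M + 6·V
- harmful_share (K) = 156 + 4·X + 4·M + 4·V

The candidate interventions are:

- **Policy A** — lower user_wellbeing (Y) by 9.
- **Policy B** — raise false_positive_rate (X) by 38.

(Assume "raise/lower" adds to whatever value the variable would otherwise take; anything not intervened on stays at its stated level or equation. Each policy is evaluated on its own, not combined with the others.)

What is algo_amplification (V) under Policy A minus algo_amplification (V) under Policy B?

-197

Policy A (Y − 9):
  Y = 38 − 9 = 29
  X = 150
  V = 272 + 5·29 + 4·150 = 1017
Policy B (X + 38):
  Y = 38
  X = 150 + 38 = 188
  V = 272 + 5·38 + 4·188 = 1214
V: 1017 − 1214 = -197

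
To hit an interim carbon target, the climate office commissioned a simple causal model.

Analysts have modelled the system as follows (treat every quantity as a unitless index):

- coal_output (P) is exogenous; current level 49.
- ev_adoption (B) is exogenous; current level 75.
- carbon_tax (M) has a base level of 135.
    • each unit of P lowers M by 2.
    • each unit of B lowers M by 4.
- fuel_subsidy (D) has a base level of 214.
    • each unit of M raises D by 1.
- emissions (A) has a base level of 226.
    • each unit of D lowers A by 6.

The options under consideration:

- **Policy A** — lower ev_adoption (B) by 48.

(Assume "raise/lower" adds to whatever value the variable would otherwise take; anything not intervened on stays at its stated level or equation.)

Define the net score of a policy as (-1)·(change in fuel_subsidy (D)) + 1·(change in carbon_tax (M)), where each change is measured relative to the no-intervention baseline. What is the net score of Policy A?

0

Baseline:
  P = 49
  B = 75
  M = 135 − 2·49 − 4·75 = -263
  D = 214 + (-263) = -49
Policy A (B − 48):
  P = 49
  B = 75 − 48 = 27
  M = 135 − 2·49 − 4·27 = -71
  D = 214 + (-71) = 143
ΔD = 143 − (-49) = 192; ΔM = -71 − (-263) = 192
Score = (-1)·192 + 1·192 = 0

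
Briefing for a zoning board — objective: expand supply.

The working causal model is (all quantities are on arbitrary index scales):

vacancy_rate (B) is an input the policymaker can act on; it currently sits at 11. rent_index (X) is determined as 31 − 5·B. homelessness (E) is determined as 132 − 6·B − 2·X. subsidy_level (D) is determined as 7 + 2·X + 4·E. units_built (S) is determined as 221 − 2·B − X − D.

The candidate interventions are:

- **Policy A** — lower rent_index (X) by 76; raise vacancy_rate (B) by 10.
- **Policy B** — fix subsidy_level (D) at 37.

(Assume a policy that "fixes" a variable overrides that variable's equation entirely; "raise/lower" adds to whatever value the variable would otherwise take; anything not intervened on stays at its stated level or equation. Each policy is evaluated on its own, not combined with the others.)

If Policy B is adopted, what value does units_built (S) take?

186

Policy B (D := 37):
  B = 11
  X = 31 − 5·11 = -24
  E = 132 − 6·11 − 2·(-24) = 114
  D = 37
  S = 221 − 2·11 − (-24) − 37 = 186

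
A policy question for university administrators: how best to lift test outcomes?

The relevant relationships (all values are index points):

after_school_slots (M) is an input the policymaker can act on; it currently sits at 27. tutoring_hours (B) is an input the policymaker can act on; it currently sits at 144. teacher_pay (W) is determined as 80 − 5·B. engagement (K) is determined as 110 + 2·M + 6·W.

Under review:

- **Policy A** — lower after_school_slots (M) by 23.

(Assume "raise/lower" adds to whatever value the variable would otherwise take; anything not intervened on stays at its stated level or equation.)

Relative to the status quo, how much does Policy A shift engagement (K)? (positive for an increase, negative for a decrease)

-46

Baseline:
  M = 27
  B = 144
  W = 80 − 5·144 = -640
  K = 110 + 2·27 + 6·(-640) = -3676
Policy A (M − 23):
  M = 27 − 23 = 4
  B = 144
  W = 80 − 5·144 = -640
  K = 110 + 2·4 + 6·(-640) = -3722
Change in K: -3722 − (-3676) = -46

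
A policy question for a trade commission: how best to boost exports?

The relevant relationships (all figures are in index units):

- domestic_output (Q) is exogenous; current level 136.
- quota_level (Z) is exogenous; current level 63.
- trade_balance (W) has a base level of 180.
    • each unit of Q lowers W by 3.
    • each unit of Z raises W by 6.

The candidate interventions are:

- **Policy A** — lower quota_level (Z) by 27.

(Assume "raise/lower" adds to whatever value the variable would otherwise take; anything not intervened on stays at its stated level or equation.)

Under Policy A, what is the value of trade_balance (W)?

Policy A (Z − 27):
  Q = 136
  Z = 63 − 27 = 36
  W = 180 − 3·136 + 6·36 = -12

-12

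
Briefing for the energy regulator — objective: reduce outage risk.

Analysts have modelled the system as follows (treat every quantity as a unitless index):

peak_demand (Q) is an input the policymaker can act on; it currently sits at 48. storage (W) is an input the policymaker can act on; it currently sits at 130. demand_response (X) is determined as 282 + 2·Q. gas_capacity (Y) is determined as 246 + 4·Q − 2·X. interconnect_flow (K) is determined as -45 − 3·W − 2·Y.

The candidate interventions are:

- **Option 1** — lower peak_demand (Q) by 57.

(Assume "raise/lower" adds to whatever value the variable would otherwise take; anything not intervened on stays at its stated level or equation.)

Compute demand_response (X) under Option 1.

Option 1 (Q − 57):
  Q = 48 − 57 = -9
  X = 282 + 2·(-9) = 264

264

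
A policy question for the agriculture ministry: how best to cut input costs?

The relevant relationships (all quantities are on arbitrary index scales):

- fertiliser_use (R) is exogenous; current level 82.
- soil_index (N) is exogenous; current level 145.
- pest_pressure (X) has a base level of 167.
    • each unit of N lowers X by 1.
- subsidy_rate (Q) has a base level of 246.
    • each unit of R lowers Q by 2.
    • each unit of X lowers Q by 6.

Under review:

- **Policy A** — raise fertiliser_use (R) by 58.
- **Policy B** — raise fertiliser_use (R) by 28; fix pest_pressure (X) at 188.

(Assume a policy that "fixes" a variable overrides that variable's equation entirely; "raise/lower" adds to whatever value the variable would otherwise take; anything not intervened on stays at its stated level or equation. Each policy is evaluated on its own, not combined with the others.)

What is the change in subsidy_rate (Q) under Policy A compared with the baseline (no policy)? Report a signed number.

Baseline:
  R = 82
  N = 145
  X = 167 − 145 = 22
  Q = 246 − 2·82 − 6·22 = -50
Policy A (R + 58):
  R = 82 + 58 = 140
  N = 145
  X = 167 − 145 = 22
  Q = 246 − 2·140 − 6·22 = -166
Change in Q: -166 − (-50) = -116

-116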